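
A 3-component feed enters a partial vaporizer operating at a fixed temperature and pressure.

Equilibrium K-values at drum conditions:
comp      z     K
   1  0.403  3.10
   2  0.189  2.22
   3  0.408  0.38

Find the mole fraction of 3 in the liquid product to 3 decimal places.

x_3 = 0.740

Newton–Raphson from β = 0.5:
  β = 0.500: g = 0.1894, g' = -0.861 → β = 0.720
  β = 0.720: g = 0.0027, g' = -0.873 → β = 0.723
Converged at β = 0.723.
Compositions from xᵢ = zᵢ/(1+β(Kᵢ−1)), yᵢ = Kᵢxᵢ:
  1: x = 0.160, y = 0.496
  2: x = 0.100, y = 0.223
  3: x = 0.740, y = 0.281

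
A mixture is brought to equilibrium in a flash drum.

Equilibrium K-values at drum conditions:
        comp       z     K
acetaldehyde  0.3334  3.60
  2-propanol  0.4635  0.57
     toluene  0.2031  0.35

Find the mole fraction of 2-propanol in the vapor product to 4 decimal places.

y_2-propanol = 0.3203

Rachford–Rice: g(V/F) = Σ zᵢ(Kᵢ−1)/(1+V/F(Kᵢ−1)) = 0.
g(0) = ΣzᵢKᵢ − 1 = 0.5355 and g(1) = 1 − Σzᵢ/Kᵢ = -0.4861, so a root lies in (0, 1).
Newton iteration, V/F⁰ = 0.5:
  V/F = 0.5000: g = -0.07258, g' = -0.7535 → V/F = 0.4037
  V/F = 0.4037: g = 0.00280, g' = -0.8197 → V/F = 0.4071
Converged at V/F = 0.4071.
Compositions from xᵢ = zᵢ/(1+V/F(Kᵢ−1)), yᵢ = Kᵢxᵢ:
  acetaldehyde: x = 0.1620, y = 0.5831
  2-propanol: x = 0.5619, y = 0.3203
  toluene: x = 0.2762, y = 0.0967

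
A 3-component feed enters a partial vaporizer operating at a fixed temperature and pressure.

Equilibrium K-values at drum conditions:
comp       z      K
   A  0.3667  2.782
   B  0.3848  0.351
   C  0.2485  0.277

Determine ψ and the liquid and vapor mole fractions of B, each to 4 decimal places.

ψ = 0.1852, x_B = 0.4374, y_B = 0.1535

Rachford–Rice: g(ψ) = Σ zᵢ(Kᵢ−1)/(1+ψ(Kᵢ−1)) = 0.
g(0) = ΣzᵢKᵢ − 1 = 0.2241 and g(1) = 1 − Σzᵢ/Kᵢ = -1.1252, so a root lies in (0, 1).
Iterate (Newton) starting at ψ = 0.5:
  ψ = 0.5000: g = -0.30553, g' = -0.9995 → ψ = 0.1943
  ψ = 0.1943: g = -0.00942, g' = -1.0306 → ψ = 0.1852
Converged at ψ = 0.1852.
Compositions from xᵢ = zᵢ/(1+ψ(Kᵢ−1)), yᵢ = Kᵢxᵢ:
  A: x = 0.2757, y = 0.7670
  B: x = 0.4374, y = 0.1535
  C: x = 0.2869, y = 0.0795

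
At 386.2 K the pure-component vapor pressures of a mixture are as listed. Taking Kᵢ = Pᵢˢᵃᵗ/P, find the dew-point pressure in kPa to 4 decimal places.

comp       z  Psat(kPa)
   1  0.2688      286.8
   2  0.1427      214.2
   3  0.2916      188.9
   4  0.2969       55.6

Pdew = 117.8267 kPa

At the dew point ψ → 1, so Σzᵢ/Kᵢ = 1 with Kᵢ = Pᵢˢᵃᵗ/P ⇒ 1/P = Σzᵢ/Pᵢˢᵃᵗ.
1/P = 0.2688/286.8 + 0.1427/214.2 + 0.2916/188.9 + 0.2969/55.6 = 0.0084870 ⇒ P = 117.8267 kPa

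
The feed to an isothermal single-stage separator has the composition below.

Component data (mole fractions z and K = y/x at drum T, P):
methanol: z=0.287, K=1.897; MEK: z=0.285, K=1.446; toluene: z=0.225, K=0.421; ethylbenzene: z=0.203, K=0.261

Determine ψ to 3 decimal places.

ψ = 0.225

Let ψ = V/F and solve Σ zᵢ(Kᵢ−1)/(1+ψ(Kᵢ−1)) = 0.
Check two-phase: ΣzᵢKᵢ = 1.104 > 1 and Σzᵢ/Kᵢ = 1.661 > 1, so g(0) = 0.104 > 0 and g(1) = -0.661 < 0.
Newton iteration, ψ⁰ = 0.31:
  ψ = 0.310: g = -0.0403, g' = -0.484 → ψ = 0.227
  ψ = 0.227: g = -0.0008, g' = -0.466 → ψ = 0.225
Converged at ψ = 0.225.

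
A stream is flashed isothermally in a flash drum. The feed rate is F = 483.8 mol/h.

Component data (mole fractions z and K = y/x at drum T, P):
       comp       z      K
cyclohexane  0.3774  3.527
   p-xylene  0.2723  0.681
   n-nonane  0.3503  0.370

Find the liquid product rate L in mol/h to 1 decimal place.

L = 244.4 mol/h

Rachford–Rice: g(ψ) = Σ zᵢ(Kᵢ−1)/(1+ψ(Kᵢ−1)) = 0.
g(0) = ΣzᵢKᵢ − 1 = 0.6461 and g(1) = 1 − Σzᵢ/Kᵢ = -0.4536, so a root lies in (0, 1).
Newton iteration, ψ⁰ = 0.5:
  ψ = 0.5000: g = -0.00419, g' = -0.8059 → ψ = 0.4948
Converged at ψ = 0.4948.
Then V = ψ·F = 0.4948·483.8 = 239.4 mol/h and L = F − V = 244.4 mol/h.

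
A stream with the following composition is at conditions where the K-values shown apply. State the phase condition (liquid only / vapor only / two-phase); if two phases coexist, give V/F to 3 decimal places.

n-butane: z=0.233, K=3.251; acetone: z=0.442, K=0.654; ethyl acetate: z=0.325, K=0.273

two-phase, V/F = 0.115

ΣzᵢKᵢ = 1.135; Σzᵢ/Kᵢ = 1.938.
Both exceed 1, so a two-phase solution exists.
Material balance + equilibrium reduce to Σ zᵢ(Kᵢ−1)/(1+ψ(Kᵢ−1)) = 0.
Newton–Raphson from ψ = 0.37:
  ψ = 0.370: g = -0.2124, g' = -0.742 → ψ = 0.084
  ψ = 0.084: g = 0.0321, g' = -1.086 → ψ = 0.113
  ψ = 0.113: g = 0.0012, g' = -1.011 → ψ = 0.115
Converged at ψ = 0.115.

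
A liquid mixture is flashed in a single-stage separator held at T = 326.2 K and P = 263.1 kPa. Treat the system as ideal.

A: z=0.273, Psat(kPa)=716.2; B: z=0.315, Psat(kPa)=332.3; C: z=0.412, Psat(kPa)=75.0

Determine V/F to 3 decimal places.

V/F = 0.317

Raoult's law: Kᵢ = Pᵢˢᵃᵗ/P = Pᵢˢᵃᵗ/263.1.
  K_A = 716.2/263.1 = 2.72216, K_B = 332.3/263.1 = 1.26302, K_C = 75.0/263.1 = 0.28506
Newton–Raphson from V/F = 0.34:
  V/F = 0.340: g = -0.0166, g' = -0.708 → V/F = 0.317
Converged at V/F = 0.317.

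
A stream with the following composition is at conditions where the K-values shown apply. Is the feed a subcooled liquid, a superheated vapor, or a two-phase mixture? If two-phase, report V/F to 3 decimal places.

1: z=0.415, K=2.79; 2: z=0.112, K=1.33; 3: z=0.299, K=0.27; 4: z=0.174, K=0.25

two-phase, V/F = 0.370

ΣzᵢKᵢ = 1.431; Σzᵢ/Kᵢ = 2.036.
Both exceed 1, so a two-phase solution exists.
Iterate (Newton) starting at ψ = 0.45:
  ψ = 0.450: g = -0.0784, g' = -0.994 → ψ = 0.371
  ψ = 0.371: g = -0.0009, g' = -0.977 → ψ = 0.370
Converged at ψ = 0.370.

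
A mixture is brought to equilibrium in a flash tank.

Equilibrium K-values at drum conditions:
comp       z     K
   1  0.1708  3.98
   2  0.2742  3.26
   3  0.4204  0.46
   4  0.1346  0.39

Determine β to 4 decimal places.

Newton–Raphson from β = 0.5:
  β = 0.5000: g = 0.06623, g' = -0.8871 → β = 0.5747
  β = 0.5747: g = 0.00164, g' = -0.8477 → β = 0.5766
Converged at β = 0.5766.

β = 0.5766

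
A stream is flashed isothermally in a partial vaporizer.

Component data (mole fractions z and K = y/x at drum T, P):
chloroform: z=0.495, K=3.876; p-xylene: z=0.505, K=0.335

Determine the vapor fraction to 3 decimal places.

Material balance + equilibrium reduce to Σ zᵢ(Kᵢ−1)/(1+ψ(Kᵢ−1)) = 0.
g(0) = ΣzᵢKᵢ − 1 = 1.088 and g(1) = 1 − Σzᵢ/Kᵢ = -0.635, so a root lies in (0, 1).
Binary case is linear: z₁(K₁−1)(1+ψ(K₂−1)) + z₂(K₂−1)(1+ψ(K₁−1)) = 0
⇒ ψ = [z₁(K₁−1)+z₂(K₂−1)] / [−(K₁−1)(K₂−1)] = 1.0878/1.9125 = 0.569

ψ = 0.569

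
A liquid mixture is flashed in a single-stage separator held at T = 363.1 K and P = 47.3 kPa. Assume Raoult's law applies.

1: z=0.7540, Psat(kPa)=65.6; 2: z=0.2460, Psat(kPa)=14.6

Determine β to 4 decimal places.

β = 0.4548

Raoult's law: Kᵢ = Pᵢˢᵃᵗ/P = Pᵢˢᵃᵗ/47.3.
  K_1 = 65.6/47.3 = 1.386892, K_2 = 14.6/47.3 = 0.308668
Let β = V/F and solve Σ zᵢ(Kᵢ−1)/(1+β(Kᵢ−1)) = 0.
Feasibility: ΣzᵢKᵢ = 1.1216, Σzᵢ/Kᵢ = 1.3406 — both > 1, two phases present.
Binary case is linear: z₁(K₁−1)(1+β(K₂−1)) + z₂(K₂−1)(1+β(K₁−1)) = 0
⇒ β = [z₁(K₁−1)+z₂(K₂−1)] / [−(K₁−1)(K₂−1)] = 0.12165/0.26747 = 0.4548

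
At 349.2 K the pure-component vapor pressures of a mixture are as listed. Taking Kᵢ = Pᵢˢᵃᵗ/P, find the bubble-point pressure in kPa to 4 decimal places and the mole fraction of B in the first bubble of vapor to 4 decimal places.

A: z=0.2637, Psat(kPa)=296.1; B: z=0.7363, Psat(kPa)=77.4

Pbub = 135.0712 kPa, y_B = 0.4219

At the bubble point ψ → 0, so ΣzᵢKᵢ = 1 with Kᵢ = Pᵢˢᵃᵗ/P ⇒ P = ΣzᵢPᵢˢᵃᵗ.
P = 0.2637·296.1 + 0.7363·77.4 = 135.0712 kPa
yᵢ = zᵢPᵢˢᵃᵗ/P ⇒ y_B = 0.7363·77.4/135.0712 = 0.4219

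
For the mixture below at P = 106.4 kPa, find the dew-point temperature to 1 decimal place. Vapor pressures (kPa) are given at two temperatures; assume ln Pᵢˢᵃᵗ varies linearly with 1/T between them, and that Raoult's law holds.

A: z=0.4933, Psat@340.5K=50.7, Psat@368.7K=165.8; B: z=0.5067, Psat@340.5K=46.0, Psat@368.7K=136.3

Dew-point temperature: Σzᵢ·P/Pᵢˢᵃᵗ(T) = 1. Interpolate ln Pᵢˢᵃᵗ = aᵢ + bᵢ/T.
  T = 340.5 K: ΣzᵢP/Pᵢˢᵃᵗ = 2.2073
  T = 368.7 K: ΣzᵢP/Pᵢˢᵃᵗ = 0.7121
  T = 354.6 K: ΣzᵢP/Pᵢˢᵃᵗ = 1.2255
  T = 361.6 K: ΣzᵢP/Pᵢˢᵃᵗ = 0.9310
  T = 358.1 K: ΣzᵢP/Pᵢˢᵃᵗ = 1.0667
  T = 359.9 K: ΣzᵢP/Pᵢˢᵃᵗ = 0.9942
Interpolating between 358.1 K and 359.9 K gives T ≈ 359.8 K.

T = 359.8 K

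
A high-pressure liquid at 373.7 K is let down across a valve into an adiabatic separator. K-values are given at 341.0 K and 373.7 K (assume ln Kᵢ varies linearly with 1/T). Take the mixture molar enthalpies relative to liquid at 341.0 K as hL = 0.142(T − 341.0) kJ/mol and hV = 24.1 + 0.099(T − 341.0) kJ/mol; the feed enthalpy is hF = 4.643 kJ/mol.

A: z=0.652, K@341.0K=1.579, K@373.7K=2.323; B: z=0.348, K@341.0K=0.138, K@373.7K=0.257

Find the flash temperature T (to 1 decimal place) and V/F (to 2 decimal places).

Adiabatic flash: solve Rachford–Rice at each trial T, then check hF = ψ·hV(T) + (1−ψ)·hL(T).
  T = 341.0 K: K = (1.579, 0.138), RR gives ψ = 0.155, H_out = 3.744 kJ/mol
  T = 373.7 K: K = (2.323, 0.257), RR gives ψ = 0.614, H_out = 18.588 kJ/mol
  T = 357.4 K: K = (1.933, 0.191), RR gives ψ = 0.433, H_out = 12.465 kJ/mol
  T = 349.2 K: K = (1.751, 0.163), RR gives ψ = 0.316, H_out = 8.666 kJ/mol
  T = 345.1 K: K = (1.664, 0.150), RR gives ψ = 0.243, H_out = 6.398 kJ/mol
  T = 343.1 K: K = (1.622, 0.144), RR gives ψ = 0.203, H_out = 5.161 kJ/mol
Linear interpolation between T = 341.0 (H_out = 3.744) and T = 343.1 (H_out = 5.161) on hF = 4.643 gives T ≈ 342.3 K, at which ψ = 0.19.

T = 342.3 K, V/F = 0.19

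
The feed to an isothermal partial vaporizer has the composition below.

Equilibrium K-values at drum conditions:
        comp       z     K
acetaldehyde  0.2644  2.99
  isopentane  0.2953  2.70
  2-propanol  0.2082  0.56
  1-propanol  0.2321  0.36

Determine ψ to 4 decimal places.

Newton iteration, ψ⁰ = 0.43:
  ψ = 0.4300: g = 0.25562, g' = -0.8312 → ψ = 0.7375
  ψ = 0.7375: g = 0.01898, g' = -0.7693 → ψ = 0.7622
  ψ = 0.7622: g = -0.00014, g' = -0.7809 → ψ = 0.7620
Converged at ψ = 0.7620.

ψ = 0.7620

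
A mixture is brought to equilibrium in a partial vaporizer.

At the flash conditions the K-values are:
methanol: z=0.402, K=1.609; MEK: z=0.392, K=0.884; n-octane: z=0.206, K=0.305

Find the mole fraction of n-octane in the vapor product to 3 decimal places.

y_n-octane = 0.074

Let ψ = V/F and solve Σ zᵢ(Kᵢ−1)/(1+ψ(Kᵢ−1)) = 0.
Check two-phase: ΣzᵢKᵢ = 1.056 > 1 and Σzᵢ/Kᵢ = 1.369 > 1, so g(0) = 0.056 > 0 and g(1) = -0.369 < 0.
Newton iteration, ψ⁰ = 0.5:
  ψ = 0.500: g = -0.0800, g' = -0.327 → ψ = 0.255
  ψ = 0.255: g = -0.0091, g' = -0.264 → ψ = 0.221
Converged at ψ = 0.221.
Compositions from xᵢ = zᵢ/(1+ψ(Kᵢ−1)), yᵢ = Kᵢxᵢ:
  methanol: x = 0.354, y = 0.570
  MEK: x = 0.402, y = 0.356
  n-octane: x = 0.243, y = 0.074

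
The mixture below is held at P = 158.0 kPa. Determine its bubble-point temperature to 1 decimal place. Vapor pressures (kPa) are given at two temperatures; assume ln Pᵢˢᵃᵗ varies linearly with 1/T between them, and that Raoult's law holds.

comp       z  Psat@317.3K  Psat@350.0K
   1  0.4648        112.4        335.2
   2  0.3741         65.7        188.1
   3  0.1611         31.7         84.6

T = 336.5 K

Bubble-point temperature: ΣzᵢPᵢˢᵃᵗ(T) = P. Interpolate ln Pᵢˢᵃᵗ = aᵢ + bᵢ/T.
  T = 317.3 K: ΣzᵢPᵢˢᵃᵗ = 81.93 kPa
  T = 350.0 K: ΣzᵢPᵢˢᵃᵗ = 239.80 kPa
  T = 333.6 K: ΣzᵢPᵢˢᵃᵗ = 143.65 kPa
  T = 341.8 K: ΣzᵢPᵢˢᵃᵗ = 186.74 kPa
  T = 337.7 K: ΣzᵢPᵢˢᵃᵗ = 164.04 kPa
  T = 335.6 K: ΣzᵢPᵢˢᵃᵗ = 153.32 kPa
Interpolating between 335.6 K and 337.7 K gives T ≈ 336.5 K.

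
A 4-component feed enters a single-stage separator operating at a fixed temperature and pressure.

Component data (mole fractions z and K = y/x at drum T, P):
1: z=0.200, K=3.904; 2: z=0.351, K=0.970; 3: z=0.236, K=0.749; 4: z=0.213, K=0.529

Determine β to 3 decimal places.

β = 0.575

Material balance + equilibrium reduce to Σ zᵢ(Kᵢ−1)/(1+β(Kᵢ−1)) = 0.
Feasibility: ΣzᵢKᵢ = 1.411, Σzᵢ/Kᵢ = 1.131 — both > 1, two phases present.
Newton iteration, β⁰ = 0.63:
  β = 0.630: g = -0.0185, g' = -0.328 → β = 0.574
  β = 0.574: g = 0.0005, g' = -0.347 → β = 0.575
Converged at β = 0.575.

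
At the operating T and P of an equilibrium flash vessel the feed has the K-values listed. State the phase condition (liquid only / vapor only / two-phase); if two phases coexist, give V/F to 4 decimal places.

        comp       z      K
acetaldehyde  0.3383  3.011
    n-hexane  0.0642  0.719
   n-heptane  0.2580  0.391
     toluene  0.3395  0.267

ΣzᵢKᵢ = 1.2563; Σzᵢ/Kᵢ = 2.1330.
Both exceed 1, so a two-phase solution exists.
Newton iteration, ψ⁰ = 0.66:
  ψ = 0.6600: g = -0.47461, g' = -1.2123 → ψ = 0.2685
  ψ = 0.2685: g = -0.07540, g' = -1.0024 → ψ = 0.1933
  ψ = 0.1933: g = 0.00282, g' = -1.0856 → ψ = 0.1959
Converged at ψ = 0.1959.

two-phase, V/F = 0.1959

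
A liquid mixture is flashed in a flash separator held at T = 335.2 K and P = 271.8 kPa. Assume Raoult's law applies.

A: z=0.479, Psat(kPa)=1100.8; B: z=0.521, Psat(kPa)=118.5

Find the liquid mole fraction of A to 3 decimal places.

x_A = 0.156

Raoult's law: Kᵢ = Pᵢˢᵃᵗ/P = Pᵢˢᵃᵗ/271.8.
  K_A = 1100.8/271.8 = 4.05004, K_B = 118.5/271.8 = 0.43598
Rachford–Rice: g(β) = Σ zᵢ(Kᵢ−1)/(1+β(Kᵢ−1)) = 0.
g(0) = ΣzᵢKᵢ − 1 = 1.167 and g(1) = 1 − Σzᵢ/Kᵢ = -0.313, so a root lies in (0, 1).
Newton iteration, β⁰ = 0.5:
  β = 0.500: g = 0.1693, g' = -1.020 → β = 0.666
  β = 0.666: g = 0.0114, g' = -0.910 → β = 0.678
Converged at β = 0.678.
Compositions from xᵢ = zᵢ/(1+β(Kᵢ−1)), yᵢ = Kᵢxᵢ:
  A: x = 0.156, y = 0.632
  B: x = 0.844, y = 0.368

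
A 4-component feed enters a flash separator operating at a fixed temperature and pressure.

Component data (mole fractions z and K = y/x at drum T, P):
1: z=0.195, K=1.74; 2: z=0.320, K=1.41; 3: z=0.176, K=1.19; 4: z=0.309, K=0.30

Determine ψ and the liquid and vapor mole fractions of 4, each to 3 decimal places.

ψ = 0.280, x_4 = 0.384, y_4 = 0.115

Rachford–Rice: g(ψ) = Σ zᵢ(Kᵢ−1)/(1+ψ(Kᵢ−1)) = 0.
Feasibility: ΣzᵢKᵢ = 1.093, Σzᵢ/Kᵢ = 1.517 — both > 1, two phases present.
Newton–Raphson from ψ = 0.37:
  ψ = 0.370: g = -0.0335, g' = -0.388 → ψ = 0.284
  ψ = 0.284: g = -0.0014, g' = -0.358 → ψ = 0.280
Converged at ψ = 0.280.
Compositions from xᵢ = zᵢ/(1+ψ(Kᵢ−1)), yᵢ = Kᵢxᵢ:
  1: x = 0.162, y = 0.281
  2: x = 0.287, y = 0.405
  3: x = 0.167, y = 0.199
  4: x = 0.384, y = 0.115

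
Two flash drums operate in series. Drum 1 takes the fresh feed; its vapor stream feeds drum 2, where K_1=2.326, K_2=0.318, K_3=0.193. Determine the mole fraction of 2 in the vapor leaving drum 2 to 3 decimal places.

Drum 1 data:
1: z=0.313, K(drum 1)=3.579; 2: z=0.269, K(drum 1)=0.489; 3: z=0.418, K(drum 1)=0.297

Drum 1:
Let ψ₁ = V/F and solve Σ zᵢ(Kᵢ−1)/(1+ψ₁(Kᵢ−1)) = 0.
Feasibility: ΣzᵢKᵢ = 1.376, Σzᵢ/Kᵢ = 2.045 — both > 1, two phases present.
Newton–Raphson from ψ₁ = 0.5:
  ψ₁ = 0.500: g = -0.2852, g' = -1.015 → ψ₁ = 0.219
  ψ₁ = 0.219: g = 0.0137, g' = -1.228 → ψ₁ = 0.230
Converged at ψ₁ = 0.230.
Drum-1 compositions:
  1: x = 0.196, y = 0.703
  2: x = 0.305, y = 0.149
  3: x = 0.499, y = 0.148
Drum-2 feed = drum-1 vapor: z₂ = (0.7028, 0.1491, 0.1481).
Drum 2:
Material balance + equilibrium reduce to Σ zᵢ(Kᵢ−1)/(1+ψ₂(Kᵢ−1)) = 0.
g(0) = ΣzᵢKᵢ − 1 = 0.711 and g(1) = 1 − Σzᵢ/Kᵢ = -0.538, so a root lies in (0, 1).
Newton–Raphson from ψ₂ = 0.66:
  ψ₂ = 0.660: g = 0.0563, g' = -1.022 → ψ₂ = 0.715
  ψ₂ = 0.715: g = -0.0028, g' = -1.129 → ψ₂ = 0.713
Converged at ψ₂ = 0.713.
  1: x = 0.361, y = 0.840
  2: x = 0.290, y = 0.092
  3: x = 0.349, y = 0.067

y_2 (drum 2) = 0.092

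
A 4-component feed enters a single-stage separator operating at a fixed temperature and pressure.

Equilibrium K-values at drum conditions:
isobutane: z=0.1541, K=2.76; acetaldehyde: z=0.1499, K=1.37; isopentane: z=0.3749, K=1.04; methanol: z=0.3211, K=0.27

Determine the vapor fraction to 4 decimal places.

ψ = 0.1858

Rachford–Rice: g(ψ) = Σ zᵢ(Kᵢ−1)/(1+ψ(Kᵢ−1)) = 0.
Check two-phase: ΣzᵢKᵢ = 1.1073 > 1 and Σzᵢ/Kᵢ = 1.7150 > 1, so g(0) = 0.1073 > 0 and g(1) = -0.7150 < 0.
Newton iteration, ψ⁰ = 0.53:
  ψ = 0.5300: g = -0.18095, g' = -0.5979 → ψ = 0.2274
  ψ = 0.2274: g = -0.02133, g' = -0.5075 → ψ = 0.1853
  ψ = 0.1853: g = 0.00021, g' = -0.5188 → ψ = 0.1858
Converged at ψ = 0.1858.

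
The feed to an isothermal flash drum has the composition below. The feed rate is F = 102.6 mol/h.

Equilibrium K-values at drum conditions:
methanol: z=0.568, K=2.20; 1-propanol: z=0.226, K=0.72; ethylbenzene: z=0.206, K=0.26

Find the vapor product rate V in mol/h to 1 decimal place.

V = 68.4 mol/h

Rachford–Rice: g(ψ) = Σ zᵢ(Kᵢ−1)/(1+ψ(Kᵢ−1)) = 0.
Feasibility: ΣzᵢKᵢ = 1.466, Σzᵢ/Kᵢ = 1.364 — both > 1, two phases present.
Newton–Raphson from ψ = 0.49:
  ψ = 0.490: g = 0.1167, g' = -0.626 → ψ = 0.677
  ψ = 0.677: g = -0.0071, g' = -0.728 → ψ = 0.667
Converged at ψ = 0.667.
Then V = ψ·F = 0.6667·102.6 = 68.4 mol/h and L = F − V = 34.2 mol/h.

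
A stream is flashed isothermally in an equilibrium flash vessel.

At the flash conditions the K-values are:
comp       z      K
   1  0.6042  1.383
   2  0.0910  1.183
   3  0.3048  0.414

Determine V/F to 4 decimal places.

V/F = 0.3288

Material balance + equilibrium reduce to Σ zᵢ(Kᵢ−1)/(1+V/F(Kᵢ−1)) = 0.
Check two-phase: ΣzᵢKᵢ = 1.0694 > 1 and Σzᵢ/Kᵢ = 1.2500 > 1, so g(0) = 0.0694 > 0 and g(1) = -0.2500 < 0.
Newton–Raphson from V/F = 0.5:
  V/F = 0.5000: g = -0.04316, g' = -0.2744 → V/F = 0.3427
  V/F = 0.3427: g = -0.00327, g' = -0.2358 → V/F = 0.3289
  V/F = 0.3289: g = -0.00002, g' = -0.2332 → V/F = 0.3288
Converged at V/F = 0.3288.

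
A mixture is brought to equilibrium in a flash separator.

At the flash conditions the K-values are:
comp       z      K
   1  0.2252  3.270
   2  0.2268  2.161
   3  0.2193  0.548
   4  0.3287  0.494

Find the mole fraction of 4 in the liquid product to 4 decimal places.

Rachford–Rice: g(β) = Σ zᵢ(Kᵢ−1)/(1+β(Kᵢ−1)) = 0.
Check two-phase: ΣzᵢKᵢ = 1.5091 > 1 and Σzᵢ/Kᵢ = 1.2394 > 1, so g(0) = 0.5091 > 0 and g(1) = -0.2394 < 0.
Newton–Raphson from β = 0.69:
  β = 0.6900: g = -0.05420, g' = -0.5637 → β = 0.5939
  β = 0.5939: g = 0.00030, g' = -0.5733 → β = 0.5944
Converged at β = 0.5944.
Compositions from xᵢ = zᵢ/(1+β(Kᵢ−1)), yᵢ = Kᵢxᵢ:
  1: x = 0.0959, y = 0.3135
  2: x = 0.1342, y = 0.2900
  3: x = 0.2999, y = 0.1643
  4: x = 0.4701, y = 0.2322

x_4 = 0.4701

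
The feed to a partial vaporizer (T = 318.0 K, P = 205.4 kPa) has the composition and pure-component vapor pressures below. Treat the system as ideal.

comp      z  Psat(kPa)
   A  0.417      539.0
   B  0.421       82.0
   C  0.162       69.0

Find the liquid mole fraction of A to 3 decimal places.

x_A = 0.276

Raoult's law: Kᵢ = Pᵢˢᵃᵗ/P = Pᵢˢᵃᵗ/205.4.
  K_A = 539.0/205.4 = 2.62415, K_B = 82.0/205.4 = 0.39922, K_C = 69.0/205.4 = 0.33593
Iterate (Newton) starting at β = 0.35:
  β = 0.350: g = -0.0286, g' = -0.812 → β = 0.315
Converged at β = 0.315.
Compositions from xᵢ = zᵢ/(1+β(Kᵢ−1)), yᵢ = Kᵢxᵢ:
  A: x = 0.276, y = 0.724
  B: x = 0.519, y = 0.207
  C: x = 0.205, y = 0.069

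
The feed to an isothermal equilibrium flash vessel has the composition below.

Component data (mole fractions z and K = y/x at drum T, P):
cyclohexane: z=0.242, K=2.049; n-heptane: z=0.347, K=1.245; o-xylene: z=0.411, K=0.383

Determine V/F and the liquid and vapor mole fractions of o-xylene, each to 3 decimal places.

Newton iteration, V/F⁰ = 0.5:
  V/F = 0.500: g = -0.1245, g' = -0.458 → V/F = 0.228
  V/F = 0.228: g = -0.0099, g' = -0.404 → V/F = 0.204
Converged at V/F = 0.204.
Compositions from xᵢ = zᵢ/(1+V/F(Kᵢ−1)), yᵢ = Kᵢxᵢ:
  cyclohexane: x = 0.199, y = 0.408
  n-heptane: x = 0.330, y = 0.411
  o-xylene: x = 0.470, y = 0.180

V/F = 0.204, x_o-xylene = 0.470, y_o-xylene = 0.180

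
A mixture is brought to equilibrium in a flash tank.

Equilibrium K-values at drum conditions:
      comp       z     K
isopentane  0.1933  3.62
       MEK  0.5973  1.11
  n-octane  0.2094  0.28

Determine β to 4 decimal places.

Material balance + equilibrium reduce to Σ zᵢ(Kᵢ−1)/(1+β(Kᵢ−1)) = 0.
Check two-phase: ΣzᵢKᵢ = 1.4214 > 1 and Σzᵢ/Kᵢ = 1.3394 > 1, so g(0) = 0.4214 > 0 and g(1) = -0.3394 < 0.
Newton iteration, β⁰ = 0.5:
  β = 0.5000: g = 0.04594, g' = -0.5202 → β = 0.5883
  β = 0.5883: g = -0.00058, g' = -0.5385 → β = 0.5873
Converged at β = 0.5872.

β = 0.5872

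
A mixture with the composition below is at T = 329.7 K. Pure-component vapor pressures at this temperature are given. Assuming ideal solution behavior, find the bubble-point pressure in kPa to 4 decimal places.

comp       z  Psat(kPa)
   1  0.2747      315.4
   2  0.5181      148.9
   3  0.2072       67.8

Pbub = 177.8336 kPa

At the bubble point ψ → 0, so ΣzᵢKᵢ = 1 with Kᵢ = Pᵢˢᵃᵗ/P ⇒ P = ΣzᵢPᵢˢᵃᵗ.
P = 0.2747·315.4 + 0.5181·148.9 + 0.2072·67.8 = 177.8336 kPa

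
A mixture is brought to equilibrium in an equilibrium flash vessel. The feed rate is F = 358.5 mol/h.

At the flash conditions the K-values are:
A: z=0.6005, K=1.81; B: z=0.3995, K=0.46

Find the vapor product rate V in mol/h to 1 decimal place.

V = 221.8 mol/h

Material balance + equilibrium reduce to Σ zᵢ(Kᵢ−1)/(1+β(Kᵢ−1)) = 0.
g(0) = ΣzᵢKᵢ − 1 = 0.2707 and g(1) = 1 − Σzᵢ/Kᵢ = -0.2002, so a root lies in (0, 1).
Binary case is linear: z₁(K₁−1)(1+β(K₂−1)) + z₂(K₂−1)(1+β(K₁−1)) = 0
⇒ β = [z₁(K₁−1)+z₂(K₂−1)] / [−(K₁−1)(K₂−1)] = 0.27067/0.43740 = 0.6188
Then V = β·F = 0.6188·358.5 = 221.8 mol/h and L = F − V = 136.7 mol/h.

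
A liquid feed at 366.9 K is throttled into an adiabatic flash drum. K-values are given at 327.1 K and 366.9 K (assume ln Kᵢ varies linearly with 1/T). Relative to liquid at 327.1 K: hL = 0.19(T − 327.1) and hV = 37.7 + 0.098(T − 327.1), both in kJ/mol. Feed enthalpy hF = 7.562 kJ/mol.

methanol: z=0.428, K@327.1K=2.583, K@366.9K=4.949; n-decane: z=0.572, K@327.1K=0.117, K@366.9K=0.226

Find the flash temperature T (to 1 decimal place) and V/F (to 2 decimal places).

T = 332.1 K, V/F = 0.18

Adiabatic flash: solve Rachford–Rice at each trial T, then check hF = ψ·hV(T) + (1−ψ)·hL(T).
  T = 327.1 K: K = (2.583, 0.117), RR gives ψ = 0.123, H_out = 4.651 kJ/mol
  T = 366.9 K: K = (4.949, 0.226), RR gives ψ = 0.408, H_out = 21.454 kJ/mol
  T = 347.0 K: K = (3.643, 0.166), RR gives ψ = 0.297, H_out = 14.418 kJ/mol
  T = 337.1 K: K = (3.086, 0.140), RR gives ψ = 0.223, H_out = 10.119 kJ/mol
  T = 332.1 K: K = (2.827, 0.128), RR gives ψ = 0.178, H_out = 7.573 kJ/mol
  T = 329.6 K: K = (2.703, 0.123), RR gives ψ = 0.152, H_out = 6.167 kJ/mol
  T = 330.9 K: K = (2.767, 0.125), RR gives ψ = 0.166, H_out = 6.911 kJ/mol
Linear interpolation between T = 330.9 (H_out = 6.911) and T = 332.1 (H_out = 7.573) on hF = 7.562 gives T ≈ 332.1 K, at which ψ = 0.18.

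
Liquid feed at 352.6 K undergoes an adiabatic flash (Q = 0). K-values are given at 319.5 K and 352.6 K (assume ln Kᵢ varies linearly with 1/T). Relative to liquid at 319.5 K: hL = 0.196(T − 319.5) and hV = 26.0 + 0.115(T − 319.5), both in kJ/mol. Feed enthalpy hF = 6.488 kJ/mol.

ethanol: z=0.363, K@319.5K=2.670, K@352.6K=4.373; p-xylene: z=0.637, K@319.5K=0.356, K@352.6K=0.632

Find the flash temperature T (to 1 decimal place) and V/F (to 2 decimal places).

Adiabatic flash: solve Rachford–Rice at each trial T, then check hF = ψ·hV(T) + (1−ψ)·hL(T).
  T = 319.5 K: K = (2.670, 0.356), RR gives ψ = 0.182, H_out = 4.738 kJ/mol
  T = 352.6 K: K = (4.373, 0.632), RR gives ψ = 0.798, H_out = 25.086 kJ/mol
  T = 336.1 K: K = (3.461, 0.482), RR gives ψ = 0.441, H_out = 14.134 kJ/mol
  T = 327.8 K: K = (3.050, 0.416), RR gives ψ = 0.310, H_out = 9.489 kJ/mol
  T = 323.6 K: K = (2.854, 0.385), RR gives ψ = 0.246, H_out = 7.126 kJ/mol
  T = 321.6 K: K = (2.763, 0.371), RR gives ψ = 0.215, H_out = 5.975 kJ/mol
Linear interpolation between T = 321.6 (H_out = 5.975) and T = 323.6 (H_out = 7.126) on hF = 6.488 gives T ≈ 322.5 K, at which ψ = 0.23.

T = 322.5 K, V/F = 0.23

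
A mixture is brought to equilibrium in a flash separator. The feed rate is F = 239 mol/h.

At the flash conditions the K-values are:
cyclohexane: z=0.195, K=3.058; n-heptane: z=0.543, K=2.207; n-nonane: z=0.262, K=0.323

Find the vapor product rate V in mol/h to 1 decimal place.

Material balance + equilibrium reduce to Σ zᵢ(Kᵢ−1)/(1+V/F(Kᵢ−1)) = 0.
Check two-phase: ΣzᵢKᵢ = 1.879 > 1 and Σzᵢ/Kᵢ = 1.121 > 1, so g(0) = 0.879 > 0 and g(1) = -0.121 < 0.
Iterate (Newton) starting at V/F = 0.5:
  V/F = 0.500: g = 0.3384, g' = -0.783 → V/F = 0.932
  V/F = 0.932: g = -0.0351, g' = -1.155 → V/F = 0.902
  V/F = 0.902: g = -0.0013, g' = -1.075 → V/F = 0.901
Converged at V/F = 0.901.
Then V = V/F·F = 0.9008·239 = 215.3 mol/h and L = F − V = 23.7 mol/h.

V = 215.3 mol/h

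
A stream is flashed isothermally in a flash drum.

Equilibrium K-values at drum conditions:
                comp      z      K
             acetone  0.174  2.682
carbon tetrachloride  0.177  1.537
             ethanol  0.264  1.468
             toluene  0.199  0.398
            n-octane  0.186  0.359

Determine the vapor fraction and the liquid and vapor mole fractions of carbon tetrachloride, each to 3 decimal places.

Iterate (Newton) starting at ψ = 0.5:
  ψ = 0.500: g = -0.0128, g' = -0.528 → ψ = 0.476
Converged at ψ = 0.476.
Compositions from xᵢ = zᵢ/(1+ψ(Kᵢ−1)), yᵢ = Kᵢxᵢ:
  acetone: x = 0.097, y = 0.259
  carbon tetrachloride: x = 0.141, y = 0.217
  ethanol: x = 0.216, y = 0.317
  toluene: x = 0.279, y = 0.111
  n-octane: x = 0.268, y = 0.096

ψ = 0.476, x_carbon tetrachloride = 0.141, y_carbon tetrachloride = 0.217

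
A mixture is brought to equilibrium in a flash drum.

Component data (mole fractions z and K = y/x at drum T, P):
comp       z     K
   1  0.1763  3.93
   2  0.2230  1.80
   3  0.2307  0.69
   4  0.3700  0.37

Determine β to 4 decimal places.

Rachford–Rice: g(β) = Σ zᵢ(Kᵢ−1)/(1+β(Kᵢ−1)) = 0.
Feasibility: ΣzᵢKᵢ = 1.3903, Σzᵢ/Kᵢ = 1.5031 — both > 1, two phases present.
Newton iteration, β⁰ = 0.55:
  β = 0.5500: g = -0.12122, g' = -0.6668 → β = 0.3682
  β = 0.3682: g = 0.00205, g' = -0.7126 → β = 0.3711
Converged at β = 0.3711.

β = 0.3711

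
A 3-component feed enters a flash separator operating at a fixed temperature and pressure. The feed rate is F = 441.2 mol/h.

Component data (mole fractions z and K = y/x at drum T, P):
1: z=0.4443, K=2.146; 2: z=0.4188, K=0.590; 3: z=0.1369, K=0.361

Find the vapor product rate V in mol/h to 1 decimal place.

Material balance + equilibrium reduce to Σ zᵢ(Kᵢ−1)/(1+V/F(Kᵢ−1)) = 0.
Check two-phase: ΣzᵢKᵢ = 1.2500 > 1 and Σzᵢ/Kᵢ = 1.2961 > 1, so g(0) = 0.2500 > 0 and g(1) = -0.2961 < 0.
Iterate (Newton) starting at V/F = 0.61:
  V/F = 0.6100: g = -0.07266, g' = -0.4774 → V/F = 0.4578
  V/F = 0.4578: g = -0.00109, g' = -0.4694 → V/F = 0.4555
Converged at V/F = 0.4555.
Then V = V/F·F = 0.4555·441.2 = 201.0 mol/h and L = F − V = 240.2 mol/h.

V = 201.0 mol/h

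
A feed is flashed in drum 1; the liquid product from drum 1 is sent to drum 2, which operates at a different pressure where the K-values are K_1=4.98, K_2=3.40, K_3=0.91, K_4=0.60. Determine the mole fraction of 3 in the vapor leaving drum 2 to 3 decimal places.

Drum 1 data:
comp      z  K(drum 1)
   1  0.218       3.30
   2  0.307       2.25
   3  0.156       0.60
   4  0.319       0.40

Drum 1:
Material balance + equilibrium reduce to Σ zᵢ(Kᵢ−1)/(1+ψ₁(Kᵢ−1)) = 0.
Feasibility: ΣzᵢKᵢ = 1.631, Σzᵢ/Kᵢ = 1.260 — both > 1, two phases present.
Newton–Raphson from ψ₁ = 0.49:
  ψ₁ = 0.490: g = 0.1250, g' = -0.708 → ψ₁ = 0.666
  ψ₁ = 0.666: g = 0.0033, g' = -0.688 → ψ₁ = 0.671
Converged at ψ₁ = 0.671.
Drum-1 compositions:
  1: x = 0.086, y = 0.283
  2: x = 0.167, y = 0.376
  3: x = 0.213, y = 0.128
  4: x = 0.534, y = 0.214
Drum-2 feed = drum-1 liquid: z₂ = (0.0857, 0.1669, 0.2133, 0.5341).
Drum 2:
Iterate (Newton) starting at ψ₂ = 0.48:
  ψ₂ = 0.480: g = 0.0189, g' = -0.501 → ψ₂ = 0.518
  ψ₂ = 0.518: g = 0.0005, g' = -0.474 → ψ₂ = 0.519
Converged at ψ₂ = 0.519.
  1: x = 0.028, y = 0.139
  2: x = 0.074, y = 0.253
  3: x = 0.224, y = 0.204
  4: x = 0.674, y = 0.404

y_3 (drum 2) = 0.204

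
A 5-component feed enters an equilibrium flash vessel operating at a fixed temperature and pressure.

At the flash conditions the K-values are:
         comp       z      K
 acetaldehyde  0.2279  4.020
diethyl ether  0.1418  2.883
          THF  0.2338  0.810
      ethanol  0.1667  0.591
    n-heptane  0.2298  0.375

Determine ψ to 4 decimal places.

ψ = 0.5998

Iterate (Newton) starting at ψ = 0.5:
  ψ = 0.5000: g = 0.06803, g' = -0.7076 → ψ = 0.5961
  ψ = 0.5961: g = 0.00239, g' = -0.6642 → ψ = 0.5997
Converged at ψ = 0.5998.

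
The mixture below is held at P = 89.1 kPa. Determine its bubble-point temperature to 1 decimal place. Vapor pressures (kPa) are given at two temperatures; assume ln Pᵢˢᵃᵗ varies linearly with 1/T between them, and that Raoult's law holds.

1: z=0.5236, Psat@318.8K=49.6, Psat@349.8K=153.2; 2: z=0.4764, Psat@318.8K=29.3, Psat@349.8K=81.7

T = 341.0 K

Bubble-point temperature: ΣzᵢPᵢˢᵃᵗ(T) = P. Interpolate ln Pᵢˢᵃᵗ = aᵢ + bᵢ/T.
  T = 318.8 K: ΣzᵢPᵢˢᵃᵗ = 39.93 kPa
  T = 349.8 K: ΣzᵢPᵢˢᵃᵗ = 119.14 kPa
  T = 334.3 K: ΣzᵢPᵢˢᵃᵗ = 70.72 kPa
  T = 342.1 K: ΣzᵢPᵢˢᵃᵗ = 92.48 kPa
  T = 338.2 K: ΣzᵢPᵢˢᵃᵗ = 81.00 kPa
  T = 340.1 K: ΣzᵢPᵢˢᵃᵗ = 86.44 kPa
Interpolating between 340.1 K and 342.1 K gives T ≈ 341.0 K.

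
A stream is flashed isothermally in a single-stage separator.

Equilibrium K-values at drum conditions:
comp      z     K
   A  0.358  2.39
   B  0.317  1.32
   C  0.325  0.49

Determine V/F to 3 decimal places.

Newton–Raphson from V/F = 0.5:
  V/F = 0.500: g = 0.1585, g' = -0.417 → V/F = 0.880
  V/F = 0.880: g = 0.0023, g' = -0.438 → V/F = 0.885
Converged at V/F = 0.885.

V/F = 0.885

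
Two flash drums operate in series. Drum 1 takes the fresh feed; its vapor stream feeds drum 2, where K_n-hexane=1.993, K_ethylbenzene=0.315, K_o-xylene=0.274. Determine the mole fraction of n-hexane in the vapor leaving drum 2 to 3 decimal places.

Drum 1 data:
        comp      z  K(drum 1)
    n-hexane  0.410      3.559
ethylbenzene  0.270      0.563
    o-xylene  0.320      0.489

y_n-hexane (drum 2) = 0.829

Drum 1:
Material balance + equilibrium reduce to Σ zᵢ(Kᵢ−1)/(1+ψ₁(Kᵢ−1)) = 0.
Feasibility: ΣzᵢKᵢ = 1.768, Σzᵢ/Kᵢ = 1.249 — both > 1, two phases present.
Newton iteration, ψ₁⁰ = 0.5:
  ψ₁ = 0.500: g = 0.0897, g' = -0.752 → ψ₁ = 0.619
  ψ₁ = 0.619: g = 0.0050, g' = -0.678 → ψ₁ = 0.627
Converged at ψ₁ = 0.627.
Drum-1 compositions:
  n-hexane: x = 0.157, y = 0.560
  ethylbenzene: x = 0.372, y = 0.209
  o-xylene: x = 0.471, y = 0.230
Drum-2 feed = drum-1 vapor: z₂ = (0.5605, 0.2093, 0.2302).
Drum 2:
Let ψ₂ = V/F and solve Σ zᵢ(Kᵢ−1)/(1+ψ₂(Kᵢ−1)) = 0.
g(0) = ΣzᵢKᵢ − 1 = 0.246 and g(1) = 1 − Σzᵢ/Kᵢ = -0.786, so a root lies in (0, 1).
Newton–Raphson from ψ₂ = 0.5:
  ψ₂ = 0.500: g = -0.1085, g' = -0.773 → ψ₂ = 0.360
  ψ₂ = 0.360: g = -0.0063, g' = -0.695 → ψ₂ = 0.351
Converged at ψ₂ = 0.351.
  n-hexane: x = 0.416, y = 0.829
  ethylbenzene: x = 0.275, y = 0.087
  o-xylene: x = 0.309, y = 0.085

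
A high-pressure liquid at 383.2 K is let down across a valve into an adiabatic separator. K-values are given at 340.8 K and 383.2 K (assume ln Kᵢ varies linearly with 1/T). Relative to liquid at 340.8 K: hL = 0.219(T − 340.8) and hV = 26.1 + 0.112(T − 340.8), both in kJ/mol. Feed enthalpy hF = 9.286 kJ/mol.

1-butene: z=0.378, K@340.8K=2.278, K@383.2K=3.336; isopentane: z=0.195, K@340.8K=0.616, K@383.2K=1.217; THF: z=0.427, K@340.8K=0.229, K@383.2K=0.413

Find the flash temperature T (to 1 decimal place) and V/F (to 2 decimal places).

Adiabatic flash: solve Rachford–Rice at each trial T, then check hF = ψ·hV(T) + (1−ψ)·hL(T).
  T = 340.8 K: K = (2.278, 0.616, 0.229), RR gives ψ = 0.092, H_out = 2.410 kJ/mol
  T = 383.2 K: K = (3.336, 1.217, 0.413), RR gives ψ = 0.625, H_out = 22.772 kJ/mol
  T = 362.0 K: K = (2.788, 0.883, 0.313), RR gives ψ = 0.357, H_out = 13.150 kJ/mol
  T = 351.4 K: K = (2.528, 0.742, 0.269), RR gives ψ = 0.228, H_out = 8.018 kJ/mol
  T = 356.7 K: K = (2.656, 0.810, 0.290), RR gives ψ = 0.293, H_out = 10.627 kJ/mol
  T = 354.0 K: K = (2.591, 0.775, 0.279), RR gives ψ = 0.260, H_out = 9.310 kJ/mol
  T = 352.7 K: K = (2.559, 0.758, 0.274), RR gives ψ = 0.244, H_out = 8.668 kJ/mol
Linear interpolation between T = 352.7 (H_out = 8.668) and T = 354.0 (H_out = 9.310) on hF = 9.286 gives T ≈ 354.0 K, at which ψ = 0.26.

T = 354.0 K, V/F = 0.26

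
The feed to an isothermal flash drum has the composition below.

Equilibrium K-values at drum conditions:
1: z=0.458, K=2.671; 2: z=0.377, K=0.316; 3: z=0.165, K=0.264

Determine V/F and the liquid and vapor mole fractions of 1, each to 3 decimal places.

V/F = 0.330, x_1 = 0.295, y_1 = 0.789

Material balance + equilibrium reduce to Σ zᵢ(Kᵢ−1)/(1+V/F(Kᵢ−1)) = 0.
g(0) = ΣzᵢKᵢ − 1 = 0.386 and g(1) = 1 − Σzᵢ/Kᵢ = -0.990, so a root lies in (0, 1).
Newton iteration, V/F⁰ = 0.66:
  V/F = 0.660: g = -0.3423, g' = -1.213 → V/F = 0.378
  V/F = 0.378: g = -0.0469, g' = -0.973 → V/F = 0.330
Converged at V/F = 0.330.
Compositions from xᵢ = zᵢ/(1+V/F(Kᵢ−1)), yᵢ = Kᵢxᵢ:
  1: x = 0.295, y = 0.789
  2: x = 0.487, y = 0.154
  3: x = 0.218, y = 0.058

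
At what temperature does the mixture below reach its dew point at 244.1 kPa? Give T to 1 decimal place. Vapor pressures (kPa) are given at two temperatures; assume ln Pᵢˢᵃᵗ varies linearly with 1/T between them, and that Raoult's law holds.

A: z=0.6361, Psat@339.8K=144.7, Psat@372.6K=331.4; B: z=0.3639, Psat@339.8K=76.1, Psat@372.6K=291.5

Dew-point temperature: Σzᵢ·P/Pᵢˢᵃᵗ(T) = 1. Interpolate ln Pᵢˢᵃᵗ = aᵢ + bᵢ/T.
  T = 339.8 K: ΣzᵢP/Pᵢˢᵃᵗ = 2.2403
  T = 372.6 K: ΣzᵢP/Pᵢˢᵃᵗ = 0.7733
  T = 356.2 K: ΣzᵢP/Pᵢˢᵃᵗ = 1.2739
  T = 364.4 K: ΣzᵢP/Pᵢˢᵃᵗ = 0.9851
  T = 360.3 K: ΣzᵢP/Pᵢˢᵃᵗ = 1.1181
  T = 362.4 K: ΣzᵢP/Pᵢˢᵃᵗ = 1.0474
Interpolating between 362.4 K and 364.4 K gives T ≈ 363.9 K.

T = 363.9 K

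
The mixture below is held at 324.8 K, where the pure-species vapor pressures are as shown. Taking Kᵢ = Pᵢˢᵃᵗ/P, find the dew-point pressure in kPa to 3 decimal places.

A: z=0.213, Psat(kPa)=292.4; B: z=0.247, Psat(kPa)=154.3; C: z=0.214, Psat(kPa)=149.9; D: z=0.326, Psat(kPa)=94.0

At the dew point ψ → 1, so Σzᵢ/Kᵢ = 1 with Kᵢ = Pᵢˢᵃᵗ/P ⇒ 1/P = Σzᵢ/Pᵢˢᵃᵗ.
1/P = 0.213/292.4 + 0.247/154.3 + 0.214/149.9 + 0.326/94.0 = 0.007225 ⇒ P = 138.410 kPa

Pdew = 138.410 kPa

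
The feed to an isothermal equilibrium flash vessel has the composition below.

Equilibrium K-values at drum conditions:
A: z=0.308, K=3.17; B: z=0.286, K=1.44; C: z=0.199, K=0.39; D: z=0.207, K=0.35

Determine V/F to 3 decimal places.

V/F = 0.569

Material balance + equilibrium reduce to Σ zᵢ(Kᵢ−1)/(1+V/F(Kᵢ−1)) = 0.
Feasibility: ΣzᵢKᵢ = 1.538, Σzᵢ/Kᵢ = 1.397 — both > 1, two phases present.
Newton–Raphson from V/F = 0.46:
  V/F = 0.460: g = 0.0785, g' = -0.723 → V/F = 0.569
Converged at V/F = 0.569.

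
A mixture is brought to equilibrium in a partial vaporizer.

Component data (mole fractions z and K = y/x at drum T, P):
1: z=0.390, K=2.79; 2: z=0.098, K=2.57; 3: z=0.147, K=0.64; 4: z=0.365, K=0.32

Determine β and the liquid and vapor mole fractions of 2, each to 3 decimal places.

β = 0.517, x_2 = 0.054, y_2 = 0.139

Let β = V/F and solve Σ zᵢ(Kᵢ−1)/(1+β(Kᵢ−1)) = 0.
Feasibility: ΣzᵢKᵢ = 1.551, Σzᵢ/Kᵢ = 1.548 — both > 1, two phases present.
Iterate (Newton) starting at β = 0.48:
  β = 0.480: g = 0.0308, g' = -0.840 → β = 0.517
Converged at β = 0.517.
Compositions from xᵢ = zᵢ/(1+β(Kᵢ−1)), yᵢ = Kᵢxᵢ:
  1: x = 0.203, y = 0.565
  2: x = 0.054, y = 0.139
  3: x = 0.181, y = 0.116
  4: x = 0.563, y = 0.180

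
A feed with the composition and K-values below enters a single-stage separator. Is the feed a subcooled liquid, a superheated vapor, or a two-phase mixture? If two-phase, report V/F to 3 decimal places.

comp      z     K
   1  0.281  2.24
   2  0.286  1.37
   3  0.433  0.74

ΣzᵢKᵢ = 1.342; Σzᵢ/Kᵢ = 0.919.
Since Σzᵢ/Kᵢ < 1 the mixture is above its dew point — single vapor phase.

superheated vapor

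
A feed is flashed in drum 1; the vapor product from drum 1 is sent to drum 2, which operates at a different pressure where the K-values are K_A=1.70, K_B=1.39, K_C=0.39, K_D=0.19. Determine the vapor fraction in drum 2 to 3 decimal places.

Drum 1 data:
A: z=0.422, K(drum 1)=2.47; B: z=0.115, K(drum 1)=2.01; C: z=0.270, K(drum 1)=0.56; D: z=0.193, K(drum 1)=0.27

V/F (drum 2) = 0.568

Drum 1:
Rachford–Rice: g(ψ₁) = Σ zᵢ(Kᵢ−1)/(1+ψ₁(Kᵢ−1)) = 0.
g(0) = ΣzᵢKᵢ − 1 = 0.477 and g(1) = 1 − Σzᵢ/Kᵢ = -0.425, so a root lies in (0, 1).
Iterate (Newton) starting at ψ₁ = 0.5:
  ψ₁ = 0.500: g = 0.0605, g' = -0.696 → ψ₁ = 0.587
  ψ₁ = 0.587: g = -0.0008, g' = -0.719 → ψ₁ = 0.586
Converged at ψ₁ = 0.586.
Drum-1 compositions:
  A: x = 0.227, y = 0.560
  B: x = 0.072, y = 0.145
  C: x = 0.364, y = 0.204
  D: x = 0.337, y = 0.091
Drum-2 feed = drum-1 vapor: z₂ = (0.5600, 0.1452, 0.2037, 0.0911).
Drum 2:
Iterate (Newton) starting at ψ₂ = 0.63:
  ψ₂ = 0.630: g = -0.0349, g' = -0.595 → ψ₂ = 0.571
  ψ₂ = 0.571: g = -0.0017, g' = -0.540 → ψ₂ = 0.568
Converged at ψ₂ = 0.568.
  A: x = 0.401, y = 0.681
  B: x = 0.119, y = 0.165
  C: x = 0.312, y = 0.122
  D: x = 0.169, y = 0.032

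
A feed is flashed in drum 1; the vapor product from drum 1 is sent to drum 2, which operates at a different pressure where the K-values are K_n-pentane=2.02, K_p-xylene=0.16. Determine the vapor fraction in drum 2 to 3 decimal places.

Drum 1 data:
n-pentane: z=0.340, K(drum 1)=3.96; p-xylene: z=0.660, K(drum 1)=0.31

V/F (drum 2) = 0.645

Drum 1:
Binary case is linear: z₁(K₁−1)(1+ψ₁(K₂−1)) + z₂(K₂−1)(1+ψ₁(K₁−1)) = 0
⇒ ψ₁ = [z₁(K₁−1)+z₂(K₂−1)] / [−(K₁−1)(K₂−1)] = 0.5510/2.0424 = 0.270
Drum-1 compositions:
  n-pentane: x = 0.189, y = 0.749
  p-xylene: x = 0.811, y = 0.251
Drum-2 feed = drum-1 vapor: z₂ = (0.7486, 0.2514).
Drum 2:
Rachford–Rice: g(ψ₂) = Σ zᵢ(Kᵢ−1)/(1+ψ₂(Kᵢ−1)) = 0.
Feasibility: ΣzᵢKᵢ = 1.552, Σzᵢ/Kᵢ = 1.942 — both > 1, two phases present.
Binary case is linear: z₁(K₁−1)(1+ψ₂(K₂−1)) + z₂(K₂−1)(1+ψ₂(K₁−1)) = 0
⇒ ψ₂ = [z₁(K₁−1)+z₂(K₂−1)] / [−(K₁−1)(K₂−1)] = 0.5524/0.8568 = 0.645
  n-pentane: x = 0.452, y = 0.912
  p-xylene: x = 0.548, y = 0.088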